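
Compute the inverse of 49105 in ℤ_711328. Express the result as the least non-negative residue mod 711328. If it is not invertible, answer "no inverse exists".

Extended Euclidean algorithm:
711328 = 14×49105 + 23858
49105 = 2×23858 + 1389
23858 = 17×1389 + 245
1389 = 5×245 + 164
245 = 1×164 + 81
164 = 2×81 + 2
81 = 40×2 + 1
2 = 2×1 + 0
gcd = 1, so the inverse exists. Back-substitute:
1 = 81 − 40·2
1 = −40·164 + 81·81
1 = 81·245 − 121·164
1 = −121·1389 + 686·245
1 = 686·23858 − 11783·1389
1 = −11783·49105 + 24252·23858
1 = 24252·711328 − 351311·49105
So 49105·(-351311) ≡ 1 (mod 711328), and -351311 ≡ 360017 (mod 711328).

360017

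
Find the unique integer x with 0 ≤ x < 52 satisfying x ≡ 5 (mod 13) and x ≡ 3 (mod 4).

Write x = 5 + 13·k. Then 13·k ≡ 3 − 5 ≡ 2 (mod 4).
Need 13⁻¹ mod 4. Extended Euclid on (4, 1):
4 = 4·1 + 0
13⁻¹ ≡ 1 (mod 4), so k ≡ 1·2 ≡ 2 (mod 4).
x = 5 + 13·2 = 31.

31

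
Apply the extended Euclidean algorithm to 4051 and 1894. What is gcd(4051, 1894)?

1

Apply Euclid's algorithm to 4051 and 1894:
4051 = 2*1894 + 263
1894 = 7*263 + 53
263 = 4*53 + 51
53 = 1*51 + 2
51 = 25*2 + 1
2 = 2*1 + 0
gcd(4051, 1894) = 1.
Back-substituting:
1 = 51 − 25·2
1 = −25·53 + 26·51
1 = 26·263 − 129·53
1 = −129·1894 + 929·263
1 = 929·4051 − 1987·1894
So 1 = (929)·4051 + (-1987)·1894.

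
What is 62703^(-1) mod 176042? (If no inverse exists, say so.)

34123

Run Euclid on (176042, 62703):
176042 = 2×62703 + 50636
62703 = 1×50636 + 12067
50636 = 4×12067 + 2368
12067 = 5×2368 + 227
2368 = 10×227 + 98
227 = 2×98 + 31
98 = 3×31 + 5
31 = 6×5 + 1
5 = 5×1 + 0
Since gcd(62703, 176042) = 1, back-substitute to write 1 as a combination:
1 = 31 − 6·5
1 = −6·98 + 19·31
1 = 19·227 − 44·98
1 = −44·2368 + 459·227
1 = 459·12067 − 2339·2368
1 = −2339·50636 + 9815·12067
1 = 9815·62703 − 12154·50636
1 = −12154·176042 + 34123·62703
So 62703·34123 ≡ 1 (mod 176042).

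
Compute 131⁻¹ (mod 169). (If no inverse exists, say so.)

40

gcd(169, 131) by repeated division:
169 = 1×131 + 38
131 = 3×38 + 17
38 = 2×17 + 4
17 = 4×4 + 1
4 = 4×1 + 0
Since gcd(131, 169) = 1, back-substitute to write 1 as a combination:
1 = 17 − 4·4
1 = −4·38 + 9·17
1 = 9·131 − 31·38
1 = −31·169 + 40·131
So 131·40 ≡ 1 (mod 169).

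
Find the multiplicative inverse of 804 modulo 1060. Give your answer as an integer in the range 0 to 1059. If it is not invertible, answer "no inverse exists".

no inverse exists

Compute gcd(804, 1060):
1060 = 1·804 + 256
804 = 3·256 + 36
256 = 7·36 + 4
36 = 9·4 + 0
The gcd is 4, not 1, hence no inverse exists.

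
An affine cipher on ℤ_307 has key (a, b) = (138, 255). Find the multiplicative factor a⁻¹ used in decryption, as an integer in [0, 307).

198

gcd(307, 138) by repeated division:
307 = 2·138 + 31
138 = 4·31 + 14
31 = 2·14 + 3
14 = 4·3 + 2
3 = 1·2 + 1
2 = 2·1 + 0
Since gcd(138, 307) = 1, back-substitute to write 1 as a combination:
1 = 3 − 2
1 = −14 + 5·3
1 = 5·31 − 11·14
1 = −11·138 + 49·31
1 = 49·307 − 109·138
Thus 138·(-109) ≡ 1 (mod 307); reducing, -109 mod 307 = 198.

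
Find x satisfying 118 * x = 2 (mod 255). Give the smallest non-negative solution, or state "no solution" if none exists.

First find gcd(118, 255):
255 = 2×118 + 19
118 = 6×19 + 4
19 = 4×4 + 3
4 = 1×3 + 1
3 = 3×1 + 0
gcd = 1, so a unique solution mod 255 exists.
Back-substitute for the Bézout coefficients:
1 = 4 − 3
1 = −19 + 5·4
1 = 5·118 − 31·19
1 = −31·255 + 67·118
So 118·(67) ≡ 1 (mod 255), giving 118⁻¹ ≡ 67.
x ≡ 118⁻¹·2 ≡ 67·2 ≡ 134 (mod 255).

134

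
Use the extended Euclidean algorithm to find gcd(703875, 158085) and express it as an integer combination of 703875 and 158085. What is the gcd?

15

Repeated division:
703875 = 4×158085 + 71535
158085 = 2×71535 + 15015
71535 = 4×15015 + 11475
15015 = 1×11475 + 3540
11475 = 3×3540 + 855
3540 = 4×855 + 120
855 = 7×120 + 15
120 = 8×15 + 0
gcd(703875, 158085) = 15.
Back-substituting:
15 = 855 − 7·120
15 = −7·3540 + 29·855
15 = 29·11475 − 94·3540
15 = −94·15015 + 123·11475
15 = 123·71535 − 586·15015
15 = −586·158085 + 1295·71535
15 = 1295·703875 − 5766·158085
So 15 = (1295)·703875 + (-5766)·158085.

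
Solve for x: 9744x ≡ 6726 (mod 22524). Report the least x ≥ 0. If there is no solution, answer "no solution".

gcd(9744, 22524):
22524 = 2×9744 + 3036
9744 = 3×3036 + 636
3036 = 4×636 + 492
636 = 1×492 + 144
492 = 3×144 + 60
144 = 2×60 + 24
60 = 2×24 + 12
24 = 2×12 + 0
gcd = 12, but 12 ∤ 6726, so the congruence has no solution.

no solution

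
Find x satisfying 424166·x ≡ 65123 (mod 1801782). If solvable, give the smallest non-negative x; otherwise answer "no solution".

no solution

gcd(424166, 1801782):
1801782 = 4×424166 + 105118
424166 = 4×105118 + 3694
105118 = 28×3694 + 1686
3694 = 2×1686 + 322
1686 = 5×322 + 76
322 = 4×76 + 18
76 = 4×18 + 4
18 = 4×4 + 2
4 = 2×2 + 0
gcd = 2, but 2 ∤ 65123, so the congruence has no solution.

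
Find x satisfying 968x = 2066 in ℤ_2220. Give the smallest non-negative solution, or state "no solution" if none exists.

gcd(968, 2220):
2220 = 2×968 + 284
968 = 3×284 + 116
284 = 2×116 + 52
116 = 2×52 + 12
52 = 4×12 + 4
12 = 3×4 + 0
gcd = 4, but 4 ∤ 2066, so the congruence has no solution.

no solution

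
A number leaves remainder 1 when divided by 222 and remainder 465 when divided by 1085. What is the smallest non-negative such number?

145855

Write x = 1 + 222·k. Then 222·k ≡ 465 − 1 ≡ 464 (mod 1085).
Need 222⁻¹ mod 1085. Extended Euclid on (1085, 222):
1085 = 4×222 + 197
222 = 1×197 + 25
197 = 7×25 + 22
25 = 1×22 + 3
22 = 7×3 + 1
3 = 3×1 + 0
Back-substitute:
1 = 22 − 7·3
1 = −7·25 + 8·22
1 = 8·197 − 63·25
1 = −63·222 + 71·197
1 = 71·1085 − 347·222
222⁻¹ ≡ 738 (mod 1085), so k ≡ 738·464 ≡ 657 (mod 1085).
x = 1 + 222·657 = 145855.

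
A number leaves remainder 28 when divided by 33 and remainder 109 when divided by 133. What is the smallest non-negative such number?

Write x = 28 + 33·k. Then 33·k ≡ 109 − 28 ≡ 81 (mod 133).
Need 33⁻¹ mod 133. Extended Euclid on (133, 33):
133 = 4*33 + 1
33 = 33*1 + 0
Back-substitute:
1 = 133 − 4·33
33⁻¹ ≡ 129 (mod 133), so k ≡ 129·81 ≡ 75 (mod 133).
x = 28 + 33·75 = 2503.

2503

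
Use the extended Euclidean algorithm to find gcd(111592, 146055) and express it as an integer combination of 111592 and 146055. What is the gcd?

13

Repeated division:
146055 = 1*111592 + 34463
111592 = 3*34463 + 8203
34463 = 4*8203 + 1651
8203 = 4*1651 + 1599
1651 = 1*1599 + 52
1599 = 30*52 + 39
52 = 1*39 + 13
39 = 3*13 + 0
gcd(111592, 146055) = 13.
Working backward:
13 = 52 − 39
13 = −1599 + 31·52
13 = 31·1651 − 32·1599
13 = −32·8203 + 159·1651
13 = 159·34463 − 668·8203
13 = −668·111592 + 2163·34463
13 = 2163·146055 − 2831·111592
So 13 = (2163)·146055 + (-2831)·111592.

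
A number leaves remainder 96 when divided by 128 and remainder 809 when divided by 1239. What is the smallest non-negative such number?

41696

Write x = 96 + 128·k. Then 128·k ≡ 809 − 96 ≡ 713 (mod 1239).
Need 128⁻¹ mod 1239. Extended Euclid on (1239, 128):
1239 = 9*128 + 87
128 = 1*87 + 41
87 = 2*41 + 5
41 = 8*5 + 1
5 = 5*1 + 0
Back-substitute:
1 = 41 − 8·5
1 = −8·87 + 17·41
1 = 17·128 − 25·87
1 = −25·1239 + 242·128
128⁻¹ ≡ 242 (mod 1239), so k ≡ 242·713 ≡ 325 (mod 1239).
x = 96 + 128·325 = 41696.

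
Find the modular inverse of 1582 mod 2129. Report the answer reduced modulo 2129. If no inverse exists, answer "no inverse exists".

1732

gcd(2129, 1582) by repeated division:
2129 = 1*1582 + 547
1582 = 2*547 + 488
547 = 1*488 + 59
488 = 8*59 + 16
59 = 3*16 + 11
16 = 1*11 + 5
11 = 2*5 + 1
5 = 5*1 + 0
Since gcd(1582, 2129) = 1, back-substitute to write 1 as a combination:
1 = 11 − 2·5
1 = −2·16 + 3·11
1 = 3·59 − 11·16
1 = −11·488 + 91·59
1 = 91·547 − 102·488
1 = −102·1582 + 295·547
1 = 295·2129 − 397·1582
So 1582·(-397) ≡ 1 (mod 2129), and -397 ≡ 1732 (mod 2129).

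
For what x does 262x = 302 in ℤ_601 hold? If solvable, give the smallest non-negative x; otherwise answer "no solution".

359

First find gcd(262, 601):
601 = 2×262 + 77
262 = 3×77 + 31
77 = 2×31 + 15
31 = 2×15 + 1
15 = 15×1 + 0
gcd = 1, so a unique solution mod 601 exists.
Back-substitute for the Bézout coefficients:
1 = 31 − 2·15
1 = −2·77 + 5·31
1 = 5·262 − 17·77
1 = −17·601 + 39·262
So 262·(39) ≡ 1 (mod 601), giving 262⁻¹ ≡ 39.
x ≡ 262⁻¹·302 ≡ 39·302 ≡ 359 (mod 601).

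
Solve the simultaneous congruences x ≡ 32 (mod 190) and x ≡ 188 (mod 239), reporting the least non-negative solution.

Write x = 32 + 190·k. Then 190·k ≡ 188 − 32 ≡ 156 (mod 239).
Need 190⁻¹ mod 239. Extended Euclid on (239, 190):
239 = 1×190 + 49
190 = 3×49 + 43
49 = 1×43 + 6
43 = 7×6 + 1
6 = 6×1 + 0
Back-substitute:
1 = 43 − 7·6
1 = −7·49 + 8·43
1 = 8·190 − 31·49
1 = −31·239 + 39·190
190⁻¹ ≡ 39 (mod 239), so k ≡ 39·156 ≡ 109 (mod 239).
x = 32 + 190·109 = 20742.

20742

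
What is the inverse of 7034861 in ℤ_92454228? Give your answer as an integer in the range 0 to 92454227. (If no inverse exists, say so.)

Apply the Euclidean algorithm to 92454228 and 7034861:
92454228 = 13×7034861 + 1001035
7034861 = 7×1001035 + 27616
1001035 = 36×27616 + 6859
27616 = 4×6859 + 180
6859 = 38×180 + 19
180 = 9×19 + 9
19 = 2×9 + 1
9 = 9×1 + 0
gcd = 1, so the inverse exists. Back-substitute:
1 = 19 − 2·9
1 = −2·180 + 19·19
1 = 19·6859 − 724·180
1 = −724·27616 + 2915·6859
1 = 2915·1001035 − 105664·27616
1 = −105664·7034861 + 742563·1001035
1 = 742563·92454228 − 9758983·7034861
Hence 7034861⁻¹ ≡ -9758983 ≡ 82695245 (mod 92454228).

82695245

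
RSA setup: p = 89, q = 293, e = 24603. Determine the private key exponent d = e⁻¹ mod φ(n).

23251

φ(n) = (p−1)(q−1) = 88·292 = 25696.
Need d with 24603·d ≡ 1 (mod 25696). Apply the extended Euclidean algorithm:
25696 = 1×24603 + 1093
24603 = 22×1093 + 557
1093 = 1×557 + 536
557 = 1×536 + 21
536 = 25×21 + 11
21 = 1×11 + 10
11 = 1×10 + 1
10 = 10×1 + 0
Back-substitute:
1 = 11 − 10
1 = −21 + 2·11
1 = 2·536 − 51·21
1 = −51·557 + 53·536
1 = 53·1093 − 104·557
1 = −104·24603 + 2341·1093
1 = 2341·25696 − 2445·24603
So 24603·(-2445) ≡ 1 (mod 25696), hence d ≡ -2445 ≡ 23251 (mod 25696).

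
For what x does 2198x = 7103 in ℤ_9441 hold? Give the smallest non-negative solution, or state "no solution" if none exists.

First find gcd(2198, 9441):
9441 = 4·2198 + 649
2198 = 3·649 + 251
649 = 2·251 + 147
251 = 1·147 + 104
147 = 1·104 + 43
104 = 2·43 + 18
43 = 2·18 + 7
18 = 2·7 + 4
7 = 1·4 + 3
4 = 1·3 + 1
3 = 3·1 + 0
gcd = 1, so a unique solution mod 9441 exists.
Back-substitute for the Bézout coefficients:
1 = 4 − 3
1 = −7 + 2·4
1 = 2·18 − 5·7
1 = −5·43 + 12·18
1 = 12·104 − 29·43
1 = −29·147 + 41·104
1 = 41·251 − 70·147
1 = −70·649 + 181·251
1 = 181·2198 − 613·649
1 = −613·9441 + 2633·2198
So 2198·(2633) ≡ 1 (mod 9441), giving 2198⁻¹ ≡ 2633.
x ≡ 2198⁻¹·7103 ≡ 2633·7103 ≡ 9019 (mod 9441).

9019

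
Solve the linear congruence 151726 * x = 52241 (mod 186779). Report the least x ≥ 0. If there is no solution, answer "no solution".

80240

First find gcd(151726, 186779):
186779 = 1*151726 + 35053
151726 = 4*35053 + 11514
35053 = 3*11514 + 511
11514 = 22*511 + 272
511 = 1*272 + 239
272 = 1*239 + 33
239 = 7*33 + 8
33 = 4*8 + 1
8 = 8*1 + 0
gcd = 1, so a unique solution mod 186779 exists.
Back-substitute for the Bézout coefficients:
1 = 33 − 4·8
1 = −4·239 + 29·33
1 = 29·272 − 33·239
1 = −33·511 + 62·272
1 = 62·11514 − 1397·511
1 = −1397·35053 + 4253·11514
1 = 4253·151726 − 18409·35053
1 = −18409·186779 + 22662·151726
So 151726·(22662) ≡ 1 (mod 186779), giving 151726⁻¹ ≡ 22662.
x ≡ 151726⁻¹·52241 ≡ 22662·52241 ≡ 80240 (mod 186779).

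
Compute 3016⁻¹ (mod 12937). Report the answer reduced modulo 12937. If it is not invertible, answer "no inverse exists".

gcd(12937, 3016) by repeated division:
12937 = 4×3016 + 873
3016 = 3×873 + 397
873 = 2×397 + 79
397 = 5×79 + 2
79 = 39×2 + 1
2 = 2×1 + 0
gcd = 1, so the inverse exists. Back-substitute:
1 = 79 − 39·2
1 = −39·397 + 196·79
1 = 196·873 − 431·397
1 = −431·3016 + 1489·873
1 = 1489·12937 − 6387·3016
Thus 3016·(-6387) ≡ 1 (mod 12937); reducing, -6387 mod 12937 = 6550.

6550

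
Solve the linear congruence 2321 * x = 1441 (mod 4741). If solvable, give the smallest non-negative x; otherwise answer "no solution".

First find gcd(2321, 4741):
4741 = 2*2321 + 99
2321 = 23*99 + 44
99 = 2*44 + 11
44 = 4*11 + 0
gcd = 11 and 11 | 1441, so solutions exist. Divide through by 11: 211x ≡ 131 (mod 431).
Now find 211⁻¹ mod 431:
431 = 2×211 + 9
211 = 23×9 + 4
9 = 2×4 + 1
4 = 4×1 + 0
Back-substitute:
1 = 9 − 2·4
1 = −2·211 + 47·9
1 = 47·431 − 96·211
So 211·(-96) ≡ 1 (mod 431), i.e. 211⁻¹ ≡ 335.
Then x ≡ 335·131 ≡ 354 (mod 431); the smallest non-negative solution is x = 354.

354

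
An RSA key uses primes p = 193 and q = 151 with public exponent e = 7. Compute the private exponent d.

12343

φ(n) = (p−1)(q−1) = 192·150 = 28800.
Need d with 7·d ≡ 1 (mod 28800). Apply the extended Euclidean algorithm:
28800 = 4114*7 + 2
7 = 3*2 + 1
2 = 2*1 + 0
Back-substitute:
1 = 7 − 3·2
1 = −3·28800 + 12343·7
So 7·12343 ≡ 1 (mod 28800), hence d = 12343.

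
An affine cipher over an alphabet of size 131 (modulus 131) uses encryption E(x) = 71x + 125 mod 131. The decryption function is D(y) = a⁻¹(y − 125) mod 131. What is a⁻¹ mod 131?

24

Extended Euclidean algorithm:
131 = 1*71 + 60
71 = 1*60 + 11
60 = 5*11 + 5
11 = 2*5 + 1
5 = 5*1 + 0
Since gcd(71, 131) = 1, back-substitute to write 1 as a combination:
1 = 11 − 2·5
1 = −2·60 + 11·11
1 = 11·71 − 13·60
1 = −13·131 + 24·71
So 71·24 ≡ 1 (mod 131).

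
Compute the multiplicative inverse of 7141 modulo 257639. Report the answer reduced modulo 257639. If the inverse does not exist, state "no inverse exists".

62236

Run Euclid on (257639, 7141):
257639 = 36*7141 + 563
7141 = 12*563 + 385
563 = 1*385 + 178
385 = 2*178 + 29
178 = 6*29 + 4
29 = 7*4 + 1
4 = 4*1 + 0
The gcd is 1. Working backward:
1 = 29 − 7·4
1 = −7·178 + 43·29
1 = 43·385 − 93·178
1 = −93·563 + 136·385
1 = 136·7141 − 1725·563
1 = −1725·257639 + 62236·7141
So 7141·62236 ≡ 1 (mod 257639).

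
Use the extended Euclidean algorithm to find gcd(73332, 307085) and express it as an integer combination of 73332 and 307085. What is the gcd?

1

Repeated division:
307085 = 4·73332 + 13757
73332 = 5·13757 + 4547
13757 = 3·4547 + 116
4547 = 39·116 + 23
116 = 5·23 + 1
23 = 23·1 + 0
gcd(73332, 307085) = 1.
Back-substituting:
1 = 116 − 5·23
1 = −5·4547 + 196·116
1 = 196·13757 − 593·4547
1 = −593·73332 + 3161·13757
1 = 3161·307085 − 13237·73332
So 1 = (3161)·307085 + (-13237)·73332.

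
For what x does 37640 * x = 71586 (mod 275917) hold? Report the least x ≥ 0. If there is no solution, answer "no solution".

First find gcd(37640, 275917):
275917 = 7*37640 + 12437
37640 = 3*12437 + 329
12437 = 37*329 + 264
329 = 1*264 + 65
264 = 4*65 + 4
65 = 16*4 + 1
4 = 4*1 + 0
gcd = 1, so a unique solution mod 275917 exists.
Back-substitute for the Bézout coefficients:
1 = 65 − 16·4
1 = −16·264 + 65·65
1 = 65·329 − 81·264
1 = −81·12437 + 3062·329
1 = 3062·37640 − 9267·12437
1 = −9267·275917 + 67931·37640
So 37640·(67931) ≡ 1 (mod 275917), giving 37640⁻¹ ≡ 67931.
x ≡ 37640⁻¹·71586 ≡ 67931·71586 ≡ 147358 (mod 275917).

147358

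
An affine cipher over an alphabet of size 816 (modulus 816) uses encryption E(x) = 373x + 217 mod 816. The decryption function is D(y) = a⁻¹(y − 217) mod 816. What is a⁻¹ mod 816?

Extended Euclidean algorithm:
816 = 2×373 + 70
373 = 5×70 + 23
70 = 3×23 + 1
23 = 23×1 + 0
The gcd is 1. Working backward:
1 = 70 − 3·23
1 = −3·373 + 16·70
1 = 16·816 − 35·373
Thus 373·(-35) ≡ 1 (mod 816); reducing, -35 mod 816 = 781.

781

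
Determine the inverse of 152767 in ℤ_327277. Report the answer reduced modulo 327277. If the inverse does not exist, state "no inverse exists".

Extended Euclidean algorithm:
327277 = 2*152767 + 21743
152767 = 7*21743 + 566
21743 = 38*566 + 235
566 = 2*235 + 96
235 = 2*96 + 43
96 = 2*43 + 10
43 = 4*10 + 3
10 = 3*3 + 1
3 = 3*1 + 0
Since gcd(152767, 327277) = 1, back-substitute to write 1 as a combination:
1 = 10 − 3·3
1 = −3·43 + 13·10
1 = 13·96 − 29·43
1 = −29·235 + 71·96
1 = 71·566 − 171·235
1 = −171·21743 + 6569·566
1 = 6569·152767 − 46154·21743
1 = −46154·327277 + 98877·152767
So 152767·98877 ≡ 1 (mod 327277).

98877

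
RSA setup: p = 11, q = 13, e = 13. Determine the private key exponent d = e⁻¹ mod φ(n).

φ(n) = (p−1)(q−1) = 10·12 = 120.
Need d with 13·d ≡ 1 (mod 120). Apply the extended Euclidean algorithm:
120 = 9·13 + 3
13 = 4·3 + 1
3 = 3·1 + 0
Back-substitute:
1 = 13 − 4·3
1 = −4·120 + 37·13
So 13·37 ≡ 1 (mod 120), hence d = 37.

37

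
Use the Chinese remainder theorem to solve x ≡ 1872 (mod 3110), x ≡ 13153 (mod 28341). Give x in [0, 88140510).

Write x = 1872 + 3110·k. Then 3110·k ≡ 13153 − 1872 ≡ 11281 (mod 28341).
Need 3110⁻¹ mod 28341. Extended Euclid on (28341, 3110):
28341 = 9*3110 + 351
3110 = 8*351 + 302
351 = 1*302 + 49
302 = 6*49 + 8
49 = 6*8 + 1
8 = 8*1 + 0
Back-substitute:
1 = 49 − 6·8
1 = −6·302 + 37·49
1 = 37·351 − 43·302
1 = −43·3110 + 381·351
1 = 381·28341 − 3472·3110
3110⁻¹ ≡ 24869 (mod 28341), so k ≡ 24869·11281 ≡ 27971 (mod 28341).
x = 1872 + 3110·27971 = 86991682.

86991682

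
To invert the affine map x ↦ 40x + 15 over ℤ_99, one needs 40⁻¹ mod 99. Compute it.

52

gcd(99, 40) by repeated division:
99 = 2·40 + 19
40 = 2·19 + 2
19 = 9·2 + 1
2 = 2·1 + 0
gcd = 1, so the inverse exists. Back-substitute:
1 = 19 − 9·2
1 = −9·40 + 19·19
1 = 19·99 − 47·40
Hence 40⁻¹ ≡ -47 ≡ 52 (mod 99).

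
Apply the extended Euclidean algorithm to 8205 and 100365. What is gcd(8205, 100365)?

15

Apply Euclid's algorithm to 100365 and 8205:
100365 = 12*8205 + 1905
8205 = 4*1905 + 585
1905 = 3*585 + 150
585 = 3*150 + 135
150 = 1*135 + 15
135 = 9*15 + 0
gcd(8205, 100365) = 15.
Back-substituting:
15 = 150 − 135
15 = −585 + 4·150
15 = 4·1905 − 13·585
15 = −13·8205 + 56·1905
15 = 56·100365 − 685·8205
So 15 = (56)·100365 + (-685)·8205.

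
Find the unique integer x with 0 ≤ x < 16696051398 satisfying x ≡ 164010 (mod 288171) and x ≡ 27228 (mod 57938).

5587799700

Write x = 164010 + 288171·k. Then 288171·k ≡ 27228 − 164010 ≡ 37032 (mod 57938).
Need 288171⁻¹ mod 57938. Extended Euclid on (57938, 56419):
57938 = 1*56419 + 1519
56419 = 37*1519 + 216
1519 = 7*216 + 7
216 = 30*7 + 6
7 = 1*6 + 1
6 = 6*1 + 0
Back-substitute:
1 = 7 − 6
1 = −216 + 31·7
1 = 31·1519 − 218·216
1 = −218·56419 + 8097·1519
1 = 8097·57938 − 8315·56419
288171⁻¹ ≡ 49623 (mod 57938), so k ≡ 49623·37032 ≡ 19390 (mod 57938).
x = 164010 + 288171·19390 = 5587799700.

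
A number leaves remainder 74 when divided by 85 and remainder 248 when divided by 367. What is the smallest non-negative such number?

Write x = 74 + 85·k. Then 85·k ≡ 248 − 74 ≡ 174 (mod 367).
Need 85⁻¹ mod 367. Extended Euclid on (367, 85):
367 = 4·85 + 27
85 = 3·27 + 4
27 = 6·4 + 3
4 = 1·3 + 1
3 = 3·1 + 0
Back-substitute:
1 = 4 − 3
1 = −27 + 7·4
1 = 7·85 − 22·27
1 = −22·367 + 95·85
85⁻¹ ≡ 95 (mod 367), so k ≡ 95·174 ≡ 15 (mod 367).
x = 74 + 85·15 = 1349.

1349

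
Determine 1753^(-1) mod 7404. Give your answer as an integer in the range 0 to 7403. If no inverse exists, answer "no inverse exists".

gcd(7404, 1753) by repeated division:
7404 = 4·1753 + 392
1753 = 4·392 + 185
392 = 2·185 + 22
185 = 8·22 + 9
22 = 2·9 + 4
9 = 2·4 + 1
4 = 4·1 + 0
gcd = 1, so the inverse exists. Back-substitute:
1 = 9 − 2·4
1 = −2·22 + 5·9
1 = 5·185 − 42·22
1 = −42·392 + 89·185
1 = 89·1753 − 398·392
1 = −398·7404 + 1681·1753
So 1753·1681 ≡ 1 (mod 7404).

1681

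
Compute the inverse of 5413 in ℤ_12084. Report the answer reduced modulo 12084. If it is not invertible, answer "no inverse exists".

1681

gcd(12084, 5413) by repeated division:
12084 = 2·5413 + 1258
5413 = 4·1258 + 381
1258 = 3·381 + 115
381 = 3·115 + 36
115 = 3·36 + 7
36 = 5·7 + 1
7 = 7·1 + 0
The gcd is 1. Working backward:
1 = 36 − 5·7
1 = −5·115 + 16·36
1 = 16·381 − 53·115
1 = −53·1258 + 175·381
1 = 175·5413 − 753·1258
1 = −753·12084 + 1681·5413
So 5413·1681 ≡ 1 (mod 12084).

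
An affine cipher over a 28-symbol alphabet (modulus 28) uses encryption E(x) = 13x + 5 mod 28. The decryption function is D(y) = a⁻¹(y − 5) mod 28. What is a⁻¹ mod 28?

gcd(28, 13) by repeated division:
28 = 2*13 + 2
13 = 6*2 + 1
2 = 2*1 + 0
Since gcd(13, 28) = 1, back-substitute to write 1 as a combination:
1 = 13 − 6·2
1 = −6·28 + 13·13
So 13·13 ≡ 1 (mod 28).

13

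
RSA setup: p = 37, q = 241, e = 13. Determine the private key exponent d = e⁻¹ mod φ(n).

φ(n) = (p−1)(q−1) = 36·240 = 8640.
Need d with 13·d ≡ 1 (mod 8640). Apply the extended Euclidean algorithm:
8640 = 664·13 + 8
13 = 1·8 + 5
8 = 1·5 + 3
5 = 1·3 + 2
3 = 1·2 + 1
2 = 2·1 + 0
Back-substitute:
1 = 3 − 2
1 = −5 + 2·3
1 = 2·8 − 3·5
1 = −3·13 + 5·8
1 = 5·8640 − 3323·13
So 13·(-3323) ≡ 1 (mod 8640), hence d ≡ -3323 ≡ 5317 (mod 8640).

5317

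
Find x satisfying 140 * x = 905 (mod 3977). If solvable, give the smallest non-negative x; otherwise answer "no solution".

First find gcd(140, 3977):
3977 = 28*140 + 57
140 = 2*57 + 26
57 = 2*26 + 5
26 = 5*5 + 1
5 = 5*1 + 0
gcd = 1, so a unique solution mod 3977 exists.
Back-substitute for the Bézout coefficients:
1 = 26 − 5·5
1 = −5·57 + 11·26
1 = 11·140 − 27·57
1 = −27·3977 + 767·140
So 140·(767) ≡ 1 (mod 3977), giving 140⁻¹ ≡ 767.
x ≡ 140⁻¹·905 ≡ 767·905 ≡ 2137 (mod 3977).

2137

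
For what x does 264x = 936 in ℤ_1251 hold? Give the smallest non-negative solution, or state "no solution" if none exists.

First find gcd(264, 1251):
1251 = 4×264 + 195
264 = 1×195 + 69
195 = 2×69 + 57
69 = 1×57 + 12
57 = 4×12 + 9
12 = 1×9 + 3
9 = 3×3 + 0
gcd = 3 and 3 | 936, so solutions exist. Divide through by 3: 88x ≡ 312 (mod 417).
Now find 88⁻¹ mod 417:
417 = 4*88 + 65
88 = 1*65 + 23
65 = 2*23 + 19
23 = 1*19 + 4
19 = 4*4 + 3
4 = 1*3 + 1
3 = 3*1 + 0
Back-substitute:
1 = 4 − 3
1 = −19 + 5·4
1 = 5·23 − 6·19
1 = −6·65 + 17·23
1 = 17·88 − 23·65
1 = −23·417 + 109·88
So 88⁻¹ ≡ 109 (mod 417).
Then x ≡ 109·312 ≡ 231 (mod 417); the smallest non-negative solution is x = 231.

231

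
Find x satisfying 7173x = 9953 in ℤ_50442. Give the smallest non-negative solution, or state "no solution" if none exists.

gcd(7173, 50442):
50442 = 7×7173 + 231
7173 = 31×231 + 12
231 = 19×12 + 3
12 = 4×3 + 0
gcd = 3, but 3 ∤ 9953, so the congruence has no solution.

no solution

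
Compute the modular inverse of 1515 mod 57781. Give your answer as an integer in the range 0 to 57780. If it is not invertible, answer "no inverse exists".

Apply the Euclidean algorithm to 57781 and 1515:
57781 = 38×1515 + 211
1515 = 7×211 + 38
211 = 5×38 + 21
38 = 1×21 + 17
21 = 1×17 + 4
17 = 4×4 + 1
4 = 4×1 + 0
The gcd is 1. Working backward:
1 = 17 − 4·4
1 = −4·21 + 5·17
1 = 5·38 − 9·21
1 = −9·211 + 50·38
1 = 50·1515 − 359·211
1 = −359·57781 + 13692·1515
So 1515·13692 ≡ 1 (mod 57781).

13692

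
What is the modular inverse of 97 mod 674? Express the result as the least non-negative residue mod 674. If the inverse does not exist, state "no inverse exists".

271

Extended Euclidean algorithm:
674 = 6·97 + 92
97 = 1·92 + 5
92 = 18·5 + 2
5 = 2·2 + 1
2 = 2·1 + 0
Since gcd(97, 674) = 1, back-substitute to write 1 as a combination:
1 = 5 − 2·2
1 = −2·92 + 37·5
1 = 37·97 − 39·92
1 = −39·674 + 271·97
So 97·271 ≡ 1 (mod 674).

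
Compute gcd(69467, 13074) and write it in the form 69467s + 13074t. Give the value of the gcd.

Repeated division:
69467 = 5*13074 + 4097
13074 = 3*4097 + 783
4097 = 5*783 + 182
783 = 4*182 + 55
182 = 3*55 + 17
55 = 3*17 + 4
17 = 4*4 + 1
4 = 4*1 + 0
gcd(69467, 13074) = 1.
Working backward:
1 = 17 − 4·4
1 = −4·55 + 13·17
1 = 13·182 − 43·55
1 = −43·783 + 185·182
1 = 185·4097 − 968·783
1 = −968·13074 + 3089·4097
1 = 3089·69467 − 16413·13074
So 1 = (3089)·69467 + (-16413)·13074.

1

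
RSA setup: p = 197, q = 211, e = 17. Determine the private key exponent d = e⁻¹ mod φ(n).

φ(n) = (p−1)(q−1) = 196·210 = 41160.
Need d with 17·d ≡ 1 (mod 41160). Apply the extended Euclidean algorithm:
41160 = 2421×17 + 3
17 = 5×3 + 2
3 = 1×2 + 1
2 = 2×1 + 0
Back-substitute:
1 = 3 − 2
1 = −17 + 6·3
1 = 6·41160 − 14527·17
So 17·(-14527) ≡ 1 (mod 41160), hence d ≡ -14527 ≡ 26633 (mod 41160).

26633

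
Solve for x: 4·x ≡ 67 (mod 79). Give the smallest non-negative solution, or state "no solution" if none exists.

76

First find gcd(4, 79):
79 = 19·4 + 3
4 = 1·3 + 1
3 = 3·1 + 0
gcd = 1, so a unique solution mod 79 exists.
Back-substitute for the Bézout coefficients:
1 = 4 − 3
1 = −79 + 20·4
So 4·(20) ≡ 1 (mod 79), giving 4⁻¹ ≡ 20.
x ≡ 4⁻¹·67 ≡ 20·67 ≡ 76 (mod 79).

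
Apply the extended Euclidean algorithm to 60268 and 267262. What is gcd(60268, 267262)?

Apply Euclid's algorithm to 267262 and 60268:
267262 = 4·60268 + 26190
60268 = 2·26190 + 7888
26190 = 3·7888 + 2526
7888 = 3·2526 + 310
2526 = 8·310 + 46
310 = 6·46 + 34
46 = 1·34 + 12
34 = 2·12 + 10
12 = 1·10 + 2
10 = 5·2 + 0
gcd(60268, 267262) = 2.
Express as a combination:
2 = 12 − 10
2 = −34 + 3·12
2 = 3·46 − 4·34
2 = −4·310 + 27·46
2 = 27·2526 − 220·310
2 = −220·7888 + 687·2526
2 = 687·26190 − 2281·7888
2 = −2281·60268 + 5249·26190
2 = 5249·267262 − 23277·60268
So 2 = (5249)·267262 + (-23277)·60268.

2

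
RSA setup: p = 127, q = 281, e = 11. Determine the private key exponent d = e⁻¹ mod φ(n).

φ(n) = (p−1)(q−1) = 126·280 = 35280.
Need d with 11·d ≡ 1 (mod 35280). Apply the extended Euclidean algorithm:
35280 = 3207×11 + 3
11 = 3×3 + 2
3 = 1×2 + 1
2 = 2×1 + 0
Back-substitute:
1 = 3 − 2
1 = −11 + 4·3
1 = 4·35280 − 12829·11
So 11·(-12829) ≡ 1 (mod 35280), hence d ≡ -12829 ≡ 22451 (mod 35280).

22451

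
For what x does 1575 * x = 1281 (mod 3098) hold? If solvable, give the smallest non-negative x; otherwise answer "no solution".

1777

First find gcd(1575, 3098):
3098 = 1·1575 + 1523
1575 = 1·1523 + 52
1523 = 29·52 + 15
52 = 3·15 + 7
15 = 2·7 + 1
7 = 7·1 + 0
gcd = 1, so a unique solution mod 3098 exists.
Back-substitute for the Bézout coefficients:
1 = 15 − 2·7
1 = −2·52 + 7·15
1 = 7·1523 − 205·52
1 = −205·1575 + 212·1523
1 = 212·3098 − 417·1575
So 1575·(-417) ≡ 1 (mod 3098), giving 1575⁻¹ ≡ 2681.
x ≡ 1575⁻¹·1281 ≡ 2681·1281 ≡ 1777 (mod 3098).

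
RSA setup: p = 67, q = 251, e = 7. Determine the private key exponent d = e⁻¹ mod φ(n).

14143

φ(n) = (p−1)(q−1) = 66·250 = 16500.
Need d with 7·d ≡ 1 (mod 16500). Apply the extended Euclidean algorithm:
16500 = 2357×7 + 1
7 = 7×1 + 0
Back-substitute:
1 = 16500 − 2357·7
So 7·(-2357) ≡ 1 (mod 16500), hence d ≡ -2357 ≡ 14143 (mod 16500).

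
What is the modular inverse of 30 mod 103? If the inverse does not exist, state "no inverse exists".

79

Run Euclid on (103, 30):
103 = 3*30 + 13
30 = 2*13 + 4
13 = 3*4 + 1
4 = 4*1 + 0
The gcd is 1. Working backward:
1 = 13 − 3·4
1 = −3·30 + 7·13
1 = 7·103 − 24·30
Hence 30⁻¹ ≡ -24 ≡ 79 (mod 103).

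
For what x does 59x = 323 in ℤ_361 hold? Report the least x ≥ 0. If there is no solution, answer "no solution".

342

First find gcd(59, 361):
361 = 6·59 + 7
59 = 8·7 + 3
7 = 2·3 + 1
3 = 3·1 + 0
gcd = 1, so a unique solution mod 361 exists.
Back-substitute for the Bézout coefficients:
1 = 7 − 2·3
1 = −2·59 + 17·7
1 = 17·361 − 104·59
So 59·(-104) ≡ 1 (mod 361), giving 59⁻¹ ≡ 257.
x ≡ 59⁻¹·323 ≡ 257·323 ≡ 342 (mod 361).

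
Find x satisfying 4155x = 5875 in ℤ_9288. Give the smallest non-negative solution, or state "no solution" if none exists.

gcd(4155, 9288):
9288 = 2×4155 + 978
4155 = 4×978 + 243
978 = 4×243 + 6
243 = 40×6 + 3
6 = 2×3 + 0
gcd = 3, but 3 ∤ 5875, so the congruence has no solution.

no solution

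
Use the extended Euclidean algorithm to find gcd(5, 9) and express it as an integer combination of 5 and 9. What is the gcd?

1

Euclidean algorithm:
9 = 1·5 + 4
5 = 1·4 + 1
4 = 4·1 + 0
gcd(5, 9) = 1.
Express as a combination:
1 = 5 − 4
1 = −9 + 2·5
So 1 = (-1)·9 + (2)·5.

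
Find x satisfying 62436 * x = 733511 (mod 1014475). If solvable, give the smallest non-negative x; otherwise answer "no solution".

gcd(62436, 1014475):
1014475 = 16×62436 + 15499
62436 = 4×15499 + 440
15499 = 35×440 + 99
440 = 4×99 + 44
99 = 2×44 + 11
44 = 4×11 + 0
gcd = 11, but 11 ∤ 733511, so the congruence has no solution.

no solution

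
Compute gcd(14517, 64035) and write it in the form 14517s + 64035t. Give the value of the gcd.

Euclidean algorithm:
64035 = 4×14517 + 5967
14517 = 2×5967 + 2583
5967 = 2×2583 + 801
2583 = 3×801 + 180
801 = 4×180 + 81
180 = 2×81 + 18
81 = 4×18 + 9
18 = 2×9 + 0
gcd(14517, 64035) = 9.
Back-substituting:
9 = 81 − 4·18
9 = −4·180 + 9·81
9 = 9·801 − 40·180
9 = −40·2583 + 129·801
9 = 129·5967 − 298·2583
9 = −298·14517 + 725·5967
9 = 725·64035 − 3198·14517
So 9 = (725)·64035 + (-3198)·14517.

9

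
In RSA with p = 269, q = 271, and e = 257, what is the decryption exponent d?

φ(n) = (p−1)(q−1) = 268·270 = 72360.
Need d with 257·d ≡ 1 (mod 72360). Apply the extended Euclidean algorithm:
72360 = 281*257 + 143
257 = 1*143 + 114
143 = 1*114 + 29
114 = 3*29 + 27
29 = 1*27 + 2
27 = 13*2 + 1
2 = 2*1 + 0
Back-substitute:
1 = 27 − 13·2
1 = −13·29 + 14·27
1 = 14·114 − 55·29
1 = −55·143 + 69·114
1 = 69·257 − 124·143
1 = −124·72360 + 34913·257
So 257·34913 ≡ 1 (mod 72360), hence d = 34913.

34913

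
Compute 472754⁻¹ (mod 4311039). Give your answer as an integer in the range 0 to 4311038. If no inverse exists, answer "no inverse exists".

Extended Euclidean algorithm:
4311039 = 9*472754 + 56253
472754 = 8*56253 + 22730
56253 = 2*22730 + 10793
22730 = 2*10793 + 1144
10793 = 9*1144 + 497
1144 = 2*497 + 150
497 = 3*150 + 47
150 = 3*47 + 9
47 = 5*9 + 2
9 = 4*2 + 1
2 = 2*1 + 0
The gcd is 1. Working backward:
1 = 9 − 4·2
1 = −4·47 + 21·9
1 = 21·150 − 67·47
1 = −67·497 + 222·150
1 = 222·1144 − 511·497
1 = −511·10793 + 4821·1144
1 = 4821·22730 − 10153·10793
1 = −10153·56253 + 25127·22730
1 = 25127·472754 − 211169·56253
1 = −211169·4311039 + 1925648·472754
So 472754·1925648 ≡ 1 (mod 4311039).

1925648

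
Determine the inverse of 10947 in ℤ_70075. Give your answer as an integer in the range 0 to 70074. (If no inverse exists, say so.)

54283

Apply the Euclidean algorithm to 70075 and 10947:
70075 = 6×10947 + 4393
10947 = 2×4393 + 2161
4393 = 2×2161 + 71
2161 = 30×71 + 31
71 = 2×31 + 9
31 = 3×9 + 4
9 = 2×4 + 1
4 = 4×1 + 0
Since gcd(10947, 70075) = 1, back-substitute to write 1 as a combination:
1 = 9 − 2·4
1 = −2·31 + 7·9
1 = 7·71 − 16·31
1 = −16·2161 + 487·71
1 = 487·4393 − 990·2161
1 = −990·10947 + 2467·4393
1 = 2467·70075 − 15792·10947
So 10947·(-15792) ≡ 1 (mod 70075), and -15792 ≡ 54283 (mod 70075).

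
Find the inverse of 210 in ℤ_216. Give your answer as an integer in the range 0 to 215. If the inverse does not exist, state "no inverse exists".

no inverse exists

Euclidean algorithm on 216, 210:
216 = 1*210 + 6
210 = 35*6 + 0
The gcd is 6, not 1, hence no inverse exists.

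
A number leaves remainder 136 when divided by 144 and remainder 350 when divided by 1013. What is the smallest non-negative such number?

132040

Write x = 136 + 144·k. Then 144·k ≡ 350 − 136 ≡ 214 (mod 1013).
Need 144⁻¹ mod 1013. Extended Euclid on (1013, 144):
1013 = 7×144 + 5
144 = 28×5 + 4
5 = 1×4 + 1
4 = 4×1 + 0
Back-substitute:
1 = 5 − 4
1 = −144 + 29·5
1 = 29·1013 − 204·144
144⁻¹ ≡ 809 (mod 1013), so k ≡ 809·214 ≡ 916 (mod 1013).
x = 136 + 144·916 = 132040.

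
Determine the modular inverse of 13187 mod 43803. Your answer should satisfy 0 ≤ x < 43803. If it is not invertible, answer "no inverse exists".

Run Euclid on (43803, 13187):
43803 = 3*13187 + 4242
13187 = 3*4242 + 461
4242 = 9*461 + 93
461 = 4*93 + 89
93 = 1*89 + 4
89 = 22*4 + 1
4 = 4*1 + 0
gcd = 1, so the inverse exists. Back-substitute:
1 = 89 − 22·4
1 = −22·93 + 23·89
1 = 23·461 − 114·93
1 = −114·4242 + 1049·461
1 = 1049·13187 − 3261·4242
1 = −3261·43803 + 10832·13187
So 13187·10832 ≡ 1 (mod 43803).

10832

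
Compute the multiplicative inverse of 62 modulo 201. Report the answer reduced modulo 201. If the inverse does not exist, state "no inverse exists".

Run Euclid on (201, 62):
201 = 3×62 + 15
62 = 4×15 + 2
15 = 7×2 + 1
2 = 2×1 + 0
The gcd is 1. Working backward:
1 = 15 − 7·2
1 = −7·62 + 29·15
1 = 29·201 − 94·62
Hence 62⁻¹ ≡ -94 ≡ 107 (mod 201).

107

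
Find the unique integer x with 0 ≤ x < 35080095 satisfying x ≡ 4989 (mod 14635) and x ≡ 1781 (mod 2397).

Write x = 4989 + 14635·k. Then 14635·k ≡ 1781 − 4989 ≡ 1586 (mod 2397).
Need 14635⁻¹ mod 2397. Extended Euclid on (2397, 253):
2397 = 9·253 + 120
253 = 2·120 + 13
120 = 9·13 + 3
13 = 4·3 + 1
3 = 3·1 + 0
Back-substitute:
1 = 13 − 4·3
1 = −4·120 + 37·13
1 = 37·253 − 78·120
1 = −78·2397 + 739·253
14635⁻¹ ≡ 739 (mod 2397), so k ≡ 739·1586 ≡ 2318 (mod 2397).
x = 4989 + 14635·2318 = 33928919.

33928919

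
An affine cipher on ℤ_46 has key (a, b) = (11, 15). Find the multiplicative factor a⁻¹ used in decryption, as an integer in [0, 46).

gcd(46, 11) by repeated division:
46 = 4×11 + 2
11 = 5×2 + 1
2 = 2×1 + 0
Since gcd(11, 46) = 1, back-substitute to write 1 as a combination:
1 = 11 − 5·2
1 = −5·46 + 21·11
So 11·21 ≡ 1 (mod 46).

21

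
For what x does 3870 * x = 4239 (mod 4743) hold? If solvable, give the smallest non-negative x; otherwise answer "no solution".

First find gcd(3870, 4743):
4743 = 1*3870 + 873
3870 = 4*873 + 378
873 = 2*378 + 117
378 = 3*117 + 27
117 = 4*27 + 9
27 = 3*9 + 0
gcd = 9 and 9 | 4239, so solutions exist. Divide through by 9: 430x ≡ 471 (mod 527).
Now find 430⁻¹ mod 527:
527 = 1*430 + 97
430 = 4*97 + 42
97 = 2*42 + 13
42 = 3*13 + 3
13 = 4*3 + 1
3 = 3*1 + 0
Back-substitute:
1 = 13 − 4·3
1 = −4·42 + 13·13
1 = 13·97 − 30·42
1 = −30·430 + 133·97
1 = 133·527 − 163·430
So 430·(-163) ≡ 1 (mod 527), i.e. 430⁻¹ ≡ 364.
Then x ≡ 364·471 ≡ 169 (mod 527); the smallest non-negative solution is x = 169.

169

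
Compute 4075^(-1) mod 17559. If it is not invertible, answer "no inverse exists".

9958

Apply the Euclidean algorithm to 17559 and 4075:
17559 = 4×4075 + 1259
4075 = 3×1259 + 298
1259 = 4×298 + 67
298 = 4×67 + 30
67 = 2×30 + 7
30 = 4×7 + 2
7 = 3×2 + 1
2 = 2×1 + 0
The gcd is 1. Working backward:
1 = 7 − 3·2
1 = −3·30 + 13·7
1 = 13·67 − 29·30
1 = −29·298 + 129·67
1 = 129·1259 − 545·298
1 = −545·4075 + 1764·1259
1 = 1764·17559 − 7601·4075
Hence 4075⁻¹ ≡ -7601 ≡ 9958 (mod 17559).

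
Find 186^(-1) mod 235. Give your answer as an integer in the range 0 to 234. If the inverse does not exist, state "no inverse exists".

gcd(235, 186) by repeated division:
235 = 1·186 + 49
186 = 3·49 + 39
49 = 1·39 + 10
39 = 3·10 + 9
10 = 1·9 + 1
9 = 9·1 + 0
gcd = 1, so the inverse exists. Back-substitute:
1 = 10 − 9
1 = −39 + 4·10
1 = 4·49 − 5·39
1 = −5·186 + 19·49
1 = 19·235 − 24·186
So 186·(-24) ≡ 1 (mod 235), and -24 ≡ 211 (mod 235).

211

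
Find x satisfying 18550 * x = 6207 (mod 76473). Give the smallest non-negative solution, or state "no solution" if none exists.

First find gcd(18550, 76473):
76473 = 4·18550 + 2273
18550 = 8·2273 + 366
2273 = 6·366 + 77
366 = 4·77 + 58
77 = 1·58 + 19
58 = 3·19 + 1
19 = 19·1 + 0
gcd = 1, so a unique solution mod 76473 exists.
Back-substitute for the Bézout coefficients:
1 = 58 − 3·19
1 = −3·77 + 4·58
1 = 4·366 − 19·77
1 = −19·2273 + 118·366
1 = 118·18550 − 963·2273
1 = −963·76473 + 3970·18550
So 18550·(3970) ≡ 1 (mod 76473), giving 18550⁻¹ ≡ 3970.
x ≡ 18550⁻¹·6207 ≡ 3970·6207 ≡ 17484 (mod 76473).

17484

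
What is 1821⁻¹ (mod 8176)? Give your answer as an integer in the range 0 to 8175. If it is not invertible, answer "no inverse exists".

1989

Run Euclid on (8176, 1821):
8176 = 4×1821 + 892
1821 = 2×892 + 37
892 = 24×37 + 4
37 = 9×4 + 1
4 = 4×1 + 0
gcd = 1, so the inverse exists. Back-substitute:
1 = 37 − 9·4
1 = −9·892 + 217·37
1 = 217·1821 − 443·892
1 = −443·8176 + 1989·1821
So 1821·1989 ≡ 1 (mod 8176).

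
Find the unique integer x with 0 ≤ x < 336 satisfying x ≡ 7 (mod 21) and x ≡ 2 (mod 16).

Write x = 7 + 21·k. Then 21·k ≡ 2 − 7 ≡ 11 (mod 16).
Need 21⁻¹ mod 16. Extended Euclid on (16, 5):
16 = 3×5 + 1
5 = 5×1 + 0
Back-substitute:
1 = 16 − 3·5
21⁻¹ ≡ 13 (mod 16), so k ≡ 13·11 ≡ 15 (mod 16).
x = 7 + 21·15 = 322.

322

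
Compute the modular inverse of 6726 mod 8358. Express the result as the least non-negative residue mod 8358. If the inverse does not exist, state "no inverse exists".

Euclidean algorithm on 8358, 6726:
8358 = 1×6726 + 1632
6726 = 4×1632 + 198
1632 = 8×198 + 48
198 = 4×48 + 6
48 = 8×6 + 0
gcd(6726, 8358) = 6 ≠ 1, so 6726 has no multiplicative inverse modulo 8358.

no inverse exists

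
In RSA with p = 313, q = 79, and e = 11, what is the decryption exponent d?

17699

φ(n) = (p−1)(q−1) = 312·78 = 24336.
Need d with 11·d ≡ 1 (mod 24336). Apply the extended Euclidean algorithm:
24336 = 2212·11 + 4
11 = 2·4 + 3
4 = 1·3 + 1
3 = 3·1 + 0
Back-substitute:
1 = 4 − 3
1 = −11 + 3·4
1 = 3·24336 − 6637·11
So 11·(-6637) ≡ 1 (mod 24336), hence d ≡ -6637 ≡ 17699 (mod 24336).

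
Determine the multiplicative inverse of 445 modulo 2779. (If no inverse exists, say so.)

gcd(2779, 445) by repeated division:
2779 = 6·445 + 109
445 = 4·109 + 9
109 = 12·9 + 1
9 = 9·1 + 0
gcd = 1, so the inverse exists. Back-substitute:
1 = 109 − 12·9
1 = −12·445 + 49·109
1 = 49·2779 − 306·445
Hence 445⁻¹ ≡ -306 ≡ 2473 (mod 2779).

2473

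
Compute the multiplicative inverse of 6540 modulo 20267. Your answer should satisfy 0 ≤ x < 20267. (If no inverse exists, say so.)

10713

Run Euclid on (20267, 6540):
20267 = 3×6540 + 647
6540 = 10×647 + 70
647 = 9×70 + 17
70 = 4×17 + 2
17 = 8×2 + 1
2 = 2×1 + 0
Since gcd(6540, 20267) = 1, back-substitute to write 1 as a combination:
1 = 17 − 8·2
1 = −8·70 + 33·17
1 = 33·647 − 305·70
1 = −305·6540 + 3083·647
1 = 3083·20267 − 9554·6540
Hence 6540⁻¹ ≡ -9554 ≡ 10713 (mod 20267).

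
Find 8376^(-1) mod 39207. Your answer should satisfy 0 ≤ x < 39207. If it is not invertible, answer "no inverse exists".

no inverse exists

Compute gcd(8376, 39207):
39207 = 4×8376 + 5703
8376 = 1×5703 + 2673
5703 = 2×2673 + 357
2673 = 7×357 + 174
357 = 2×174 + 9
174 = 19×9 + 3
9 = 3×3 + 0
Since gcd = 3 > 1, 8376 is not a unit mod 39207.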